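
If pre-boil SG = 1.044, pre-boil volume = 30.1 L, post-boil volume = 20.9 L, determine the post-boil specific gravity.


SG_post = 1 + (SG_pre − 1)·V_pre/V_post
pts_pre = (1.044 − 1)·1000 = 44.0000
pts_post = 44.0000·30.1/20.9 = 63.3684
SG_post = 1 + 63.3684/1000

1.0634


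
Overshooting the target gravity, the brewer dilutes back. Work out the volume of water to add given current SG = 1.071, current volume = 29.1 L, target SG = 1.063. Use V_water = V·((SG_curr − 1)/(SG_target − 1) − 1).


V_water = 29.1·((1.071 − 1)/(1.063 − 1) − 1)

3.6952 L


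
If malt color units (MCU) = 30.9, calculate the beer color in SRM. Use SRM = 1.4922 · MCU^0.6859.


SRM = 1.4922 · 30.9^0.6859

15.6960 SRM


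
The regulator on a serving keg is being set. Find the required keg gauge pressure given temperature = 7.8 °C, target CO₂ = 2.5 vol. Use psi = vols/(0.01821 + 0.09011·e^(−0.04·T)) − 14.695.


psi = 2.5/(0.01821 + 0.09011·e^(−0.04·7.8)) − 14.695

15.0072 psi


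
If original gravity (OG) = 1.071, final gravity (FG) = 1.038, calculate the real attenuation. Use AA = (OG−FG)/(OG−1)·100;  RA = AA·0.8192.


AA = (1.071 − 1.038)/(1.071 − 1)·100 = 46.4789
RA = 46.4789·0.8192

38.0755 %


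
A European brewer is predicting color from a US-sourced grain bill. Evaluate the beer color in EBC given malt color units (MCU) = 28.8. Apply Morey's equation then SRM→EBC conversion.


SRM = 1.4922·MCU^0.6859;  EBC = SRM·1.97
SRM = 1.4922·28.8^0.6859 = 14.9563
EBC = 14.9563·1.97

29.4639 EBC


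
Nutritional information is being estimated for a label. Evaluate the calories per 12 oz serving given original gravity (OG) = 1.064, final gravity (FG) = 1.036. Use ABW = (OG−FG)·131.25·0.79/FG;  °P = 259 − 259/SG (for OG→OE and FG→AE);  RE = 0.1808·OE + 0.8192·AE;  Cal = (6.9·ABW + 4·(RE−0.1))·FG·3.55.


ABW = (1.064 − 1.036)·131.25·0.79/1.036 = 2.8024
OE = 259 − 259/1.064 = 15.5789 °P
AE = 259 − 259/1.036 = 9.0000 °P
RE = 0.1808·15.5789 + 0.8192·9.0000 = 10.1895 °P
Cal = (6.9·2.8024 + 4·(10.1895−0.1))·1.036·3.55

219.5434 kcal


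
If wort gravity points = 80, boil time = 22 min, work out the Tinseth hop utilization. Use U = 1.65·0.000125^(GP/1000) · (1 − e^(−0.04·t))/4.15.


bigness = 1.65·0.000125^(80/1000) = 0.8040
boil_factor = (1 − e^(−0.04·22))/4.15 = 0.1410
U = 0.8040 · 0.1410

0.1134


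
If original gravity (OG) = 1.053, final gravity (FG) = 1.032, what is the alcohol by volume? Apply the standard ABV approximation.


ABV = (OG − FG) · 131.25
ABV = (1.053 − 1.032) · 131.25

2.7562 % ABV


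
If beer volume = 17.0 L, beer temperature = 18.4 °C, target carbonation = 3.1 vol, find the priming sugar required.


residual = 14.695·(0.01821 + 0.09011·e^(−0.04·T));  sugar = (target − residual)·4.0·V
residual = 14.695·(0.01821 + 0.09011·e^(−0.04·18.4)) = 0.9019
sugar = (3.1 − 0.9019)·4.0·17.0

149.4704 g


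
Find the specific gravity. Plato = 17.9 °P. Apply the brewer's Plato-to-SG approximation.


SG = 259/(259 − P)
SG = 259/(259 − 17.9)

1.0742


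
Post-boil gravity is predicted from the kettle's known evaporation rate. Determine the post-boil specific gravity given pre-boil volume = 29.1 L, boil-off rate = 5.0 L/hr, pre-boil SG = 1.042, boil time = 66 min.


V_post = V_pre − rate·(t/60);  SG_post = 1 + (SG_pre−1)·V_pre/V_post
V_post = 29.1 − 5.0·(66/60) = 23.6000
SG_post = 1 + (1.042 − 1)·29.1/23.6000

1.0518


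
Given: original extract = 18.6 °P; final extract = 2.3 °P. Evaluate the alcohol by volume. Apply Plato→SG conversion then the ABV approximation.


SG = 259/(259 − P);  ABV = (OG − FG)·131.25
OG = 259/(259 − 18.6) = 1.0774
FG = 259/(259 − 2.3) = 1.0090
ABV = (1.0774 − 1.0090)·131.25

8.9790 % ABV


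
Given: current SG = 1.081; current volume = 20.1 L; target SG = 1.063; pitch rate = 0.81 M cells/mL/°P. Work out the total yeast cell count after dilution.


V_w = V·((SG_c−1)/(SG_t−1)−1);  °P = 259 − 259/SG_t;  cells = rate·(V+V_w)·°P
V_w = 20.1·((1.081−1)/(1.063−1)−1) = 5.7429
V_final = 20.1 + 5.7429 = 25.8429
°P = 259 − 259/1.063 = 15.3500
cells = 0.81·25.8429·15.3500

321.3162 billion cells


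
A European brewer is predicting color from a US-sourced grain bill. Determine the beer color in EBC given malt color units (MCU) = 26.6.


SRM = 1.4922·MCU^0.6859;  EBC = SRM·1.97
SRM = 1.4922·26.6^0.6859 = 14.1629
EBC = 14.1629·1.97

27.9010 EBC


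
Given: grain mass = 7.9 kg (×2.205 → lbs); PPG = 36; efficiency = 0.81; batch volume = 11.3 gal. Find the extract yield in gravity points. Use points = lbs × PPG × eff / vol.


lbs = 7.9 × 2.205 = 17.4195
points = 17.4195 × 36 × 0.81 / 11.3

44.9516 points


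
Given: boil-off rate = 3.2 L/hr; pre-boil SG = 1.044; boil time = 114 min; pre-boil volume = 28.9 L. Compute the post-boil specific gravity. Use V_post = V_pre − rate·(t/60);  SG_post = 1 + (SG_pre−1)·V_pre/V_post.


V_post = 28.9 − 3.2·(114/60) = 22.8200
SG_post = 1 + (1.044 − 1)·28.9/22.8200

1.0557


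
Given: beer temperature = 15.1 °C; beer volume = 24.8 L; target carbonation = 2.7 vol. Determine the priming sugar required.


residual = 14.695·(0.01821 + 0.09011·e^(−0.04·T));  sugar = (target − residual)·4.0·V
residual = 14.695·(0.01821 + 0.09011·e^(−0.04·15.1)) = 0.9914
sugar = (2.7 − 0.9914)·4.0·24.8

169.4918 g


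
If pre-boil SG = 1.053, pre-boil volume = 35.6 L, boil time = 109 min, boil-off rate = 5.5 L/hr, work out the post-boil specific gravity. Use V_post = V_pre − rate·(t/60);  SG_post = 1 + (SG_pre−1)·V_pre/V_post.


V_post = 35.6 − 5.5·(109/60) = 25.6083
SG_post = 1 + (1.053 − 1)·35.6/25.6083

1.0737


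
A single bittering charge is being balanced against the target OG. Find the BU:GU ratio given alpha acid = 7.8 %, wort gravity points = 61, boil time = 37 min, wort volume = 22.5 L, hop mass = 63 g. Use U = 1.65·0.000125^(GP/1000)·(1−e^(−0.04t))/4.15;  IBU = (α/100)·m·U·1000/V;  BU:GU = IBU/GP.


U = 1.65·0.000125^(61/1000)·(1−e^(−0.04·37))/4.15 = 0.1775
IBU = (7.8/100)·63·0.1775·1000/22.5 = 38.7633
BU:GU = 38.7633/61

0.6355


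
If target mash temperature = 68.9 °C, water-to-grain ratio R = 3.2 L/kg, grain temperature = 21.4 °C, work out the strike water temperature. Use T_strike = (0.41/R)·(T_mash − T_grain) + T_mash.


T_strike = (0.41/3.2)·(68.9 − 21.4) + 68.9

74.9859 °C


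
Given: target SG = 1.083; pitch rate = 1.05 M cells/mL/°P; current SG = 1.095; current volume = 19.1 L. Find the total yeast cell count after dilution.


V_w = V·((SG_c−1)/(SG_t−1)−1);  °P = 259 − 259/SG_t;  cells = rate·(V+V_w)·°P
V_w = 19.1·((1.095−1)/(1.083−1)−1) = 2.7614
V_final = 19.1 + 2.7614 = 21.8614
°P = 259 − 259/1.083 = 19.8495
cells = 1.05·21.8614·19.8495

455.6355 billion cells


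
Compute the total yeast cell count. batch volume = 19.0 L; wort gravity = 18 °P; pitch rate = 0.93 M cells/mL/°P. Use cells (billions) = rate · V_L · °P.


cells = 0.93 · 19.0 · 18

318.0600 billion cells


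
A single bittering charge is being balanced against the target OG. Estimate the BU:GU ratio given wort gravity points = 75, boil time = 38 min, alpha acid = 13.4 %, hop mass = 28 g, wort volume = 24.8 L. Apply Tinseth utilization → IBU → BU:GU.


U = 1.65·0.000125^(GP/1000)·(1−e^(−0.04t))/4.15;  IBU = (α/100)·m·U·1000/V;  BU:GU = IBU/GP
U = 1.65·0.000125^(75/1000)·(1−e^(−0.04·38))/4.15 = 0.1583
IBU = (13.4/100)·28·0.1583·1000/24.8 = 23.9512
BU:GU = 23.9512/75

0.3193


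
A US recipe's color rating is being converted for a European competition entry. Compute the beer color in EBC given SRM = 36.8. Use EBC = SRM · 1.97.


EBC = 36.8 · 1.97

72.4960 EBC


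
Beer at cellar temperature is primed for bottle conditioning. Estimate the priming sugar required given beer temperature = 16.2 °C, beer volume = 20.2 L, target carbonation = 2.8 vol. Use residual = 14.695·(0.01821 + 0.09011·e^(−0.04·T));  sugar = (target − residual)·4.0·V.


residual = 14.695·(0.01821 + 0.09011·e^(−0.04·16.2)) = 0.9603
sugar = (2.8 − 0.9603)·4.0·20.2

148.6514 g


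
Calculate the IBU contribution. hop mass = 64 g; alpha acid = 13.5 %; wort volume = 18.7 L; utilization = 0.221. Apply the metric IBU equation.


IBU = (α/100)·mass·U·1000 / V
IBU = (13.5/100)·64·0.221·1000 / 18.7

102.1091 IBU


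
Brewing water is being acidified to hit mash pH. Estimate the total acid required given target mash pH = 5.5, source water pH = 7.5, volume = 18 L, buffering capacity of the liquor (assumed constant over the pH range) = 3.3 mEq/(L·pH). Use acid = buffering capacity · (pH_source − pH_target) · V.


acid = 3.3 · (7.5 − 5.5) · 18

118.8000 mEq


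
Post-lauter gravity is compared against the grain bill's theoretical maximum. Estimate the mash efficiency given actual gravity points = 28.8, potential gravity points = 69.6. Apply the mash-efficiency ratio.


efficiency = actual / potential × 100
efficiency = 28.8 / 69.6 × 100

41.3793 %


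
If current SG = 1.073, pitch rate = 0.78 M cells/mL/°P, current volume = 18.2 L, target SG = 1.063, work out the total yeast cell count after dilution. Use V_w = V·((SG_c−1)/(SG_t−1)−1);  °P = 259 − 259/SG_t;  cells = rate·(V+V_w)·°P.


V_w = 18.2·((1.073−1)/(1.063−1)−1) = 2.8889
V_final = 18.2 + 2.8889 = 21.0889
°P = 259 − 259/1.063 = 15.3500
cells = 0.78·21.0889·15.3500

252.4965 billion cells


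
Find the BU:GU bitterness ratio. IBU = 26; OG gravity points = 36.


BU:GU = IBU / OG_points
BU:GU = 26 / 36

0.7222


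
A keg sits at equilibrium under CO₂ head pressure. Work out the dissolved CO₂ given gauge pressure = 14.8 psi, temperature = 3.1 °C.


vols = (P + 14.695)·(0.01821 + 0.09011·e^(−0.04·T))
vols = (14.8 + 14.695)·(0.01821 + 0.09011·e^(−0.04·3.1))

2.8849 volumes


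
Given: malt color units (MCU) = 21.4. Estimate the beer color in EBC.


SRM = 1.4922·MCU^0.6859;  EBC = SRM·1.97
SRM = 1.4922·21.4^0.6859 = 12.1999
EBC = 12.1999·1.97

24.0339 EBC


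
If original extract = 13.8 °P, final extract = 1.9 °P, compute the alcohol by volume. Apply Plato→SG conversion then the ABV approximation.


SG = 259/(259 − P);  ABV = (OG − FG)·131.25
OG = 259/(259 − 13.8) = 1.0563
FG = 259/(259 − 1.9) = 1.0074
ABV = (1.0563 − 1.0074)·131.25

6.4169 % ABV


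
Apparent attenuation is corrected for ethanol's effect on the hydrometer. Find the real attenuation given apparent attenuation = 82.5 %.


RA = AA · 0.8192
RA = 82.5 · 0.8192

67.5840 %


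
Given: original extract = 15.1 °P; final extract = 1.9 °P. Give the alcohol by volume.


SG = 259/(259 − P);  ABV = (OG − FG)·131.25
OG = 259/(259 − 15.1) = 1.0619
FG = 259/(259 − 1.9) = 1.0074
ABV = (1.0619 − 1.0074)·131.25

7.1558 % ABV


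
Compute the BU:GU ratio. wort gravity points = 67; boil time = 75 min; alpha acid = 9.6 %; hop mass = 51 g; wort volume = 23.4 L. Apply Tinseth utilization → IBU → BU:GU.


U = 1.65·0.000125^(GP/1000)·(1−e^(−0.04t))/4.15;  IBU = (α/100)·m·U·1000/V;  BU:GU = IBU/GP
U = 1.65·0.000125^(67/1000)·(1−e^(−0.04·75))/4.15 = 0.2069
IBU = (9.6/100)·51·0.2069·1000/23.4 = 43.2888
BU:GU = 43.2888/67

0.6461


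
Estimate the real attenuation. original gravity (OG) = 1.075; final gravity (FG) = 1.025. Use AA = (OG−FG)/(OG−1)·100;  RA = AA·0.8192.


AA = (1.075 − 1.025)/(1.075 − 1)·100 = 66.6667
RA = 66.6667·0.8192

54.6133 %


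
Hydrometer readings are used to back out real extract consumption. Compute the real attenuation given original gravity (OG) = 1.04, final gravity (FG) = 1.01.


AA = (OG−FG)/(OG−1)·100;  RA = AA·0.8192
AA = (1.04 − 1.01)/(1.04 − 1)·100 = 75.0000
RA = 75.0000·0.8192

61.4400 %


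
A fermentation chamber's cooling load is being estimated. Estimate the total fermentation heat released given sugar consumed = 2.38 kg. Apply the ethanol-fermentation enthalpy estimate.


Q = m_sugar · 590 kJ/kg
Q = 2.38 · 590

1404.2000 kJ


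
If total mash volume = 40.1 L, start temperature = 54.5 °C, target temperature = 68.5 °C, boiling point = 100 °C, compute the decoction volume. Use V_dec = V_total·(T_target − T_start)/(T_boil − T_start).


V_dec = 40.1·(68.5 − 54.5)/(100 − 54.5)

12.3385 L


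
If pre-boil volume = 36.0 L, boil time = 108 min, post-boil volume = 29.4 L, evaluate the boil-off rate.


rate = (V_pre − V_post) / (t_min/60)
rate = (36.0 − 29.4) / (108/60)

3.6667 L/hr


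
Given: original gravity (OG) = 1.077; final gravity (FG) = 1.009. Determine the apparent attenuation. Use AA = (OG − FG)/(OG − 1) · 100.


AA = (1.077 − 1.009)/(1.077 − 1) · 100

88.3117 %


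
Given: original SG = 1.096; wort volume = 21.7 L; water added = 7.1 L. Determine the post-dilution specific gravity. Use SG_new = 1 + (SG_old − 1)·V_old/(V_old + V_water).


pts = (1.096 − 1)·1000·21.7/(21.7 + 7.1) = 72.3333
SG_new = 1 + 72.3333/1000

1.0723


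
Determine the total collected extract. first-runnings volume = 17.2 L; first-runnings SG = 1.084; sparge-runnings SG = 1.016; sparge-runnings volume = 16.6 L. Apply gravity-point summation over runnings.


total = Σ (SG_i − 1)·1000·V_i
first = (1.084 − 1)·1000·17.2 = 1444.8000
sparge = (1.016 − 1)·1000·16.6 = 265.6000
total = 1444.8000 + 265.6000

1710.4000 gravity·L


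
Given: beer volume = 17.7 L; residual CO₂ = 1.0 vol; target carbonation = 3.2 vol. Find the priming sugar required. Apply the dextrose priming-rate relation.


sugar = (target − residual)·4.0·V
sugar = (3.2 − 1.0)·4.0·17.7

155.7600 g


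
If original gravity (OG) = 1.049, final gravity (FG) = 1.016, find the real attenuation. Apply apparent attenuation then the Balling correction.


AA = (OG−FG)/(OG−1)·100;  RA = AA·0.8192
AA = (1.049 − 1.016)/(1.049 − 1)·100 = 67.3469
RA = 67.3469·0.8192

55.1706 %


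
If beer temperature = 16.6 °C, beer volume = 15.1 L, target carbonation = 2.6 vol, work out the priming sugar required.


residual = 14.695·(0.01821 + 0.09011·e^(−0.04·T));  sugar = (target − residual)·4.0·V
residual = 14.695·(0.01821 + 0.09011·e^(−0.04·16.6)) = 0.9493
sugar = (2.6 − 0.9493)·4.0·15.1

99.7046 g


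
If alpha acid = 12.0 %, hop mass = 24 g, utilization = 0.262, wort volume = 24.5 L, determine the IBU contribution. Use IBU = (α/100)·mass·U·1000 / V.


IBU = (12.0/100)·24·0.262·1000 / 24.5

30.7984 IBU


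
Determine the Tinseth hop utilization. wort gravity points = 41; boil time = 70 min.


U = 1.65·0.000125^(GP/1000) · (1 − e^(−0.04·t))/4.15
bigness = 1.65·0.000125^(41/1000) = 1.1415
boil_factor = (1 − e^(−0.04·70))/4.15 = 0.2263
U = 1.1415 · 0.2263

0.2583


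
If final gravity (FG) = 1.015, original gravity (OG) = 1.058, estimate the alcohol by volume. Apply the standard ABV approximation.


ABV = (OG − FG) · 131.25
ABV = (1.058 − 1.015) · 131.25

5.6438 % ABV


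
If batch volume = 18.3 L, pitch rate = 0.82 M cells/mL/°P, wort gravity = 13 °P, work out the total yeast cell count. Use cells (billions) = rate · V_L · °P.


cells = 0.82 · 18.3 · 13

195.0780 billion cells


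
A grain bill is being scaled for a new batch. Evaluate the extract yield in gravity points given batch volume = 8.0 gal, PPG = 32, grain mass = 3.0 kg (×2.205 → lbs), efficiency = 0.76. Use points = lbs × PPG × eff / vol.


lbs = 3.0 × 2.205 = 6.6150
points = 6.6150 × 32 × 0.76 / 8.0

20.1096 points


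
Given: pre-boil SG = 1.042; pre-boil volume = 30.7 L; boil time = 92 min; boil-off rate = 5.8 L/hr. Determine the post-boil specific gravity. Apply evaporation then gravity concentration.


V_post = V_pre − rate·(t/60);  SG_post = 1 + (SG_pre−1)·V_pre/V_post
V_post = 30.7 − 5.8·(92/60) = 21.8067
SG_post = 1 + (1.042 − 1)·30.7/21.8067

1.0591


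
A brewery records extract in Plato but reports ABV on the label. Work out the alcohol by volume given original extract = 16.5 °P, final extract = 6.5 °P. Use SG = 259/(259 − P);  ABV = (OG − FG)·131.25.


OG = 259/(259 − 16.5) = 1.0680
FG = 259/(259 − 6.5) = 1.0257
ABV = (1.0680 − 1.0257)·131.25

5.5517 % ABV


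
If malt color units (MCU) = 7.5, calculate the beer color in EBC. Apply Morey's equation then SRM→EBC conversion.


SRM = 1.4922·MCU^0.6859;  EBC = SRM·1.97
SRM = 1.4922·7.5^0.6859 = 5.9434
EBC = 5.9434·1.97

11.7084 EBC


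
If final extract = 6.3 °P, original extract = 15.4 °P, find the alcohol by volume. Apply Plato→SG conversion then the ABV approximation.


SG = 259/(259 − P);  ABV = (OG − FG)·131.25
OG = 259/(259 − 15.4) = 1.0632
FG = 259/(259 − 6.3) = 1.0249
ABV = (1.0632 − 1.0249)·131.25

5.0253 % ABV


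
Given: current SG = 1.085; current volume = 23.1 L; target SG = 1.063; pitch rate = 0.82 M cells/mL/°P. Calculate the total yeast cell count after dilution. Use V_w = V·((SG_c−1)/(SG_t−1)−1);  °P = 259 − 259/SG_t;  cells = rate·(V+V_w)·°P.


V_w = 23.1·((1.085−1)/(1.063−1)−1) = 8.0667
V_final = 23.1 + 8.0667 = 31.1667
°P = 259 − 259/1.063 = 15.3500
cells = 0.82·31.1667·15.3500

392.2936 billion cells


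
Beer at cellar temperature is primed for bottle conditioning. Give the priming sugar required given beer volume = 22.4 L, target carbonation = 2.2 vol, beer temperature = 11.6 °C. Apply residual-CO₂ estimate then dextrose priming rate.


residual = 14.695·(0.01821 + 0.09011·e^(−0.04·T));  sugar = (target − residual)·4.0·V
residual = 14.695·(0.01821 + 0.09011·e^(−0.04·11.6)) = 1.1002
sugar = (2.2 − 1.1002)·4.0·22.4

98.5436 g


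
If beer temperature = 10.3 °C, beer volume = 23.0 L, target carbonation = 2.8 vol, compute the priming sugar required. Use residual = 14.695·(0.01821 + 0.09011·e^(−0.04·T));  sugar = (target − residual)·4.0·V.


residual = 14.695·(0.01821 + 0.09011·e^(−0.04·10.3)) = 1.1446
sugar = (2.8 − 1.1446)·4.0·23.0

152.2946 g


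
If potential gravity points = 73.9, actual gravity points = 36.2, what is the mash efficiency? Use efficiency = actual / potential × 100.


efficiency = 36.2 / 73.9 × 100

48.9851 %


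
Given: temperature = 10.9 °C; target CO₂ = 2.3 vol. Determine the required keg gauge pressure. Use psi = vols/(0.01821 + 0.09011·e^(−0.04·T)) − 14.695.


psi = 2.3/(0.01821 + 0.09011·e^(−0.04·10.9)) − 14.695

15.3795 psi


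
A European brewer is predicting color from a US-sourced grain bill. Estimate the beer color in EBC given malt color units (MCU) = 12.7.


SRM = 1.4922·MCU^0.6859;  EBC = SRM·1.97
SRM = 1.4922·12.7^0.6859 = 8.5295
EBC = 8.5295·1.97

16.8032 EBC


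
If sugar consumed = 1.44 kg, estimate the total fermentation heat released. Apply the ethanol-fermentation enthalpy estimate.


Q = m_sugar · 590 kJ/kg
Q = 1.44 · 590

849.6000 kJ


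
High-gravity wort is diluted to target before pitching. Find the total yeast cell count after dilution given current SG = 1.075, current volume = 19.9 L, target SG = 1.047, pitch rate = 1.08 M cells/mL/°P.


V_w = V·((SG_c−1)/(SG_t−1)−1);  °P = 259 − 259/SG_t;  cells = rate·(V+V_w)·°P
V_w = 19.9·((1.075−1)/(1.047−1)−1) = 11.8553
V_final = 19.9 + 11.8553 = 31.7553
°P = 259 − 259/1.047 = 11.6266
cells = 1.08·31.7553·11.6266

398.7413 billion cells


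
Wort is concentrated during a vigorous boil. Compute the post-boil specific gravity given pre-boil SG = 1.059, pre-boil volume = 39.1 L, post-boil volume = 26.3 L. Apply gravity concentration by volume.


SG_post = 1 + (SG_pre − 1)·V_pre/V_post
pts_pre = (1.059 − 1)·1000 = 59.0000
pts_post = 59.0000·39.1/26.3 = 87.7148
SG_post = 1 + 87.7148/1000

1.0877


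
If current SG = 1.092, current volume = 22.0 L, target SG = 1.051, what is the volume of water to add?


V_water = V·((SG_curr − 1)/(SG_target − 1) − 1)
V_water = 22.0·((1.092 − 1)/(1.051 − 1) − 1)

17.6863 L


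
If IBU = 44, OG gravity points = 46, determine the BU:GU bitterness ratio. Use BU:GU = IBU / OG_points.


BU:GU = 44 / 46

0.9565


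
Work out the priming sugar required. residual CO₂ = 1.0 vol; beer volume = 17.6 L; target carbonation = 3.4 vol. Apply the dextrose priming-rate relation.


sugar = (target − residual)·4.0·V
sugar = (3.4 − 1.0)·4.0·17.6

168.9600 g


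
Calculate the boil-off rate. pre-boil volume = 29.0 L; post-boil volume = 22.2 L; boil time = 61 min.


rate = (V_pre − V_post) / (t_min/60)
rate = (29.0 − 22.2) / (61/60)

6.6885 L/hr


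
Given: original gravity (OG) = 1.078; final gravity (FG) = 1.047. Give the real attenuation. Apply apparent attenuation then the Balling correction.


AA = (OG−FG)/(OG−1)·100;  RA = AA·0.8192
AA = (1.078 − 1.047)/(1.078 − 1)·100 = 39.7436
RA = 39.7436·0.8192

32.5579 %


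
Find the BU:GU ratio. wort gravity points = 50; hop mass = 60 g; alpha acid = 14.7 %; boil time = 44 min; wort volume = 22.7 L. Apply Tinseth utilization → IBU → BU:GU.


U = 1.65·0.000125^(GP/1000)·(1−e^(−0.04t))/4.15;  IBU = (α/100)·m·U·1000/V;  BU:GU = IBU/GP
U = 1.65·0.000125^(50/1000)·(1−e^(−0.04·44))/4.15 = 0.2100
IBU = (14.7/100)·60·0.2100·1000/22.7 = 81.6077
BU:GU = 81.6077/50

1.6322


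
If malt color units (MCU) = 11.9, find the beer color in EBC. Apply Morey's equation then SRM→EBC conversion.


SRM = 1.4922·MCU^0.6859;  EBC = SRM·1.97
SRM = 1.4922·11.9^0.6859 = 8.1573
EBC = 8.1573·1.97

16.0698 EBC


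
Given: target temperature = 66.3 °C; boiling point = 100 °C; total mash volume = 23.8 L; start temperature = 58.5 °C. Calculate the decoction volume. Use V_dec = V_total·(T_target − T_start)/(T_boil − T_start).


V_dec = 23.8·(66.3 − 58.5)/(100 − 58.5)

4.4733 L


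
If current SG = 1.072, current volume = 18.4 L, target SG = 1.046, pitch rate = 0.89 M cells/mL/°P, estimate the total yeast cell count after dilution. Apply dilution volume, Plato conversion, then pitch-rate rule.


V_w = V·((SG_c−1)/(SG_t−1)−1);  °P = 259 − 259/SG_t;  cells = rate·(V+V_w)·°P
V_w = 18.4·((1.072−1)/(1.046−1)−1) = 10.4000
V_final = 18.4 + 10.4000 = 28.8000
°P = 259 − 259/1.046 = 11.3901
cells = 0.89·28.8000·11.3901

291.9500 billion cells


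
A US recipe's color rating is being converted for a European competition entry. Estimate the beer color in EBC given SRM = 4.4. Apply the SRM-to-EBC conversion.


EBC = SRM · 1.97
EBC = 4.4 · 1.97

8.6680 EBC


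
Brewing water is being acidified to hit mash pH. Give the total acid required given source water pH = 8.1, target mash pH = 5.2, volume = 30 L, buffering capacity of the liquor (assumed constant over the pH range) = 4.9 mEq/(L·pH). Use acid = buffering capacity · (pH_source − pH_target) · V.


acid = 4.9 · (8.1 − 5.2) · 30

426.3000 mEq


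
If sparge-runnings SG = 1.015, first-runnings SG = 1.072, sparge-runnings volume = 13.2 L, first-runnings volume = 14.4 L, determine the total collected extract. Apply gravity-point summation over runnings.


total = Σ (SG_i − 1)·1000·V_i
first = (1.072 − 1)·1000·14.4 = 1036.8000
sparge = (1.015 − 1)·1000·13.2 = 198.0000
total = 1036.8000 + 198.0000

1234.8000 gravity·L


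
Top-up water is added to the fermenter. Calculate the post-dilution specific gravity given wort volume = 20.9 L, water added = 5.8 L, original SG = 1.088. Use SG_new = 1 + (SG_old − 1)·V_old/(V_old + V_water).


pts = (1.088 − 1)·1000·20.9/(20.9 + 5.8) = 68.8839
SG_new = 1 + 68.8839/1000

1.0689


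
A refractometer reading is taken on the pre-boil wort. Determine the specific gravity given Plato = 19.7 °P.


SG = 259/(259 − P)
SG = 259/(259 − 19.7)

1.0823


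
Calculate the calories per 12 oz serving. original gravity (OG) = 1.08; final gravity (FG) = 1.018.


ABW = (OG−FG)·131.25·0.79/FG;  °P = 259 − 259/SG (for OG→OE and FG→AE);  RE = 0.1808·OE + 0.8192·AE;  Cal = (6.9·ABW + 4·(RE−0.1))·FG·3.55
ABW = (1.08 − 1.018)·131.25·0.79/1.018 = 6.3150
OE = 259 − 259/1.08 = 19.1852 °P
AE = 259 − 259/1.018 = 4.5796 °P
RE = 0.1808·19.1852 + 0.8192·4.5796 = 7.2203 °P
Cal = (6.9·6.3150 + 4·(7.2203−0.1))·1.018·3.55

260.3968 kcal


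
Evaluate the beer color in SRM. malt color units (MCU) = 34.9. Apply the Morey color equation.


SRM = 1.4922 · MCU^0.6859
SRM = 1.4922 · 34.9^0.6859

17.0628 SRM


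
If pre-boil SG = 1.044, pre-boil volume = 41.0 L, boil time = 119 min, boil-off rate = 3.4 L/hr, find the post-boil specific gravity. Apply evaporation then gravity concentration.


V_post = V_pre − rate·(t/60);  SG_post = 1 + (SG_pre−1)·V_pre/V_post
V_post = 41.0 − 3.4·(119/60) = 34.2567
SG_post = 1 + (1.044 − 1)·41.0/34.2567

1.0527


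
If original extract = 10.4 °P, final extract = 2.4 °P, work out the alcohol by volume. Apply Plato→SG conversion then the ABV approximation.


SG = 259/(259 − P);  ABV = (OG − FG)·131.25
OG = 259/(259 − 10.4) = 1.0418
FG = 259/(259 − 2.4) = 1.0094
ABV = (1.0418 − 1.0094)·131.25

4.2632 % ABV


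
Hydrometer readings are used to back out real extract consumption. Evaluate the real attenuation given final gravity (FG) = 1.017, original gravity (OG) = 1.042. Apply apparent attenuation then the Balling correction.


AA = (OG−FG)/(OG−1)·100;  RA = AA·0.8192
AA = (1.042 − 1.017)/(1.042 − 1)·100 = 59.5238
RA = 59.5238·0.8192

48.7619 %


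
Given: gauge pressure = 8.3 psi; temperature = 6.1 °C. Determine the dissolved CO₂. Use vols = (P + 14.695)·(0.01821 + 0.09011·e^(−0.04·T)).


vols = (8.3 + 14.695)·(0.01821 + 0.09011·e^(−0.04·6.1))

2.0422 volumes


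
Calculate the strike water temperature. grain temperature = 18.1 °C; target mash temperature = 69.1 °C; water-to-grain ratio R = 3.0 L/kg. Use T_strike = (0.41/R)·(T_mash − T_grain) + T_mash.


T_strike = (0.41/3.0)·(69.1 − 18.1) + 69.1

76.0700 °C


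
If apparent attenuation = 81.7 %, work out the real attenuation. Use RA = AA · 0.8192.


RA = 81.7 · 0.8192

66.9286 %


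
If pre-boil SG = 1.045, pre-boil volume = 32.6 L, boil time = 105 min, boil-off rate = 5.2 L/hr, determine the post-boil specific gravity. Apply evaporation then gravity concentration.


V_post = V_pre − rate·(t/60);  SG_post = 1 + (SG_pre−1)·V_pre/V_post
V_post = 32.6 − 5.2·(105/60) = 23.5000
SG_post = 1 + (1.045 − 1)·32.6/23.5000

1.0624


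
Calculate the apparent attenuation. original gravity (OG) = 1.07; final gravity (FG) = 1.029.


AA = (OG − FG)/(OG − 1) · 100
AA = (1.07 − 1.029)/(1.07 − 1) · 100

58.5714 %


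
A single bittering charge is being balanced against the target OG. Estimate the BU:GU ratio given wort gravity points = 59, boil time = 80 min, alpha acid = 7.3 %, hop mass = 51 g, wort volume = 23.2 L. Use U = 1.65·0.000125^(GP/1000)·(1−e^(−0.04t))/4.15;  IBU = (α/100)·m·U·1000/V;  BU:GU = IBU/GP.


U = 1.65·0.000125^(59/1000)·(1−e^(−0.04·80))/4.15 = 0.2244
IBU = (7.3/100)·51·0.2244·1000/23.2 = 36.0151
BU:GU = 36.0151/59

0.6104


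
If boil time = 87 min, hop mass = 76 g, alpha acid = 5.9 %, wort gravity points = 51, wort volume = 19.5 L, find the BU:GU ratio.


U = 1.65·0.000125^(GP/1000)·(1−e^(−0.04t))/4.15;  IBU = (α/100)·m·U·1000/V;  BU:GU = IBU/GP
U = 1.65·0.000125^(51/1000)·(1−e^(−0.04·87))/4.15 = 0.2437
IBU = (5.9/100)·76·0.2437·1000/19.5 = 56.0298
BU:GU = 56.0298/51

1.0986


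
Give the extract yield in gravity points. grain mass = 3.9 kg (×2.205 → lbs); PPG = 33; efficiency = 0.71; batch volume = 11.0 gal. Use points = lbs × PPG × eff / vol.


lbs = 3.9 × 2.205 = 8.5995
points = 8.5995 × 33 × 0.71 / 11.0

18.3169 points


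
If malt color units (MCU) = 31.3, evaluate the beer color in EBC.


SRM = 1.4922·MCU^0.6859;  EBC = SRM·1.97
SRM = 1.4922·31.3^0.6859 = 15.8351
EBC = 15.8351·1.97

31.1952 EBC


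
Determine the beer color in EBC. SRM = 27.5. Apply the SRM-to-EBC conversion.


EBC = SRM · 1.97
EBC = 27.5 · 1.97

54.1750 EBC


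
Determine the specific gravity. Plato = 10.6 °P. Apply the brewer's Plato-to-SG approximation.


SG = 259/(259 − P)
SG = 259/(259 − 10.6)

1.0427


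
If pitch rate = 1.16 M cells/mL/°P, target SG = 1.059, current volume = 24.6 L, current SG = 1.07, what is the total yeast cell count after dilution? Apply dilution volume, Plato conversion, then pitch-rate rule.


V_w = V·((SG_c−1)/(SG_t−1)−1);  °P = 259 − 259/SG_t;  cells = rate·(V+V_w)·°P
V_w = 24.6·((1.07−1)/(1.059−1)−1) = 4.5864
V_final = 24.6 + 4.5864 = 29.1864
°P = 259 − 259/1.059 = 14.4297
cells = 1.16·29.1864·14.4297

488.5342 billion cells


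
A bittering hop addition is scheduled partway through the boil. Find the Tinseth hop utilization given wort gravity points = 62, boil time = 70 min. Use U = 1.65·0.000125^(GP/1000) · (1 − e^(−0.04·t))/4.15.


bigness = 1.65·0.000125^(62/1000) = 0.9451
boil_factor = (1 − e^(−0.04·70))/4.15 = 0.2263
U = 0.9451 · 0.2263

0.2139


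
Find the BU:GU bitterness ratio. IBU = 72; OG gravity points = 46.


BU:GU = IBU / OG_points
BU:GU = 72 / 46

1.5652


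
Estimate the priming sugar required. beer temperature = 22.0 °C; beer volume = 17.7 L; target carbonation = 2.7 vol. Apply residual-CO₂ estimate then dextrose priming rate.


residual = 14.695·(0.01821 + 0.09011·e^(−0.04·T));  sugar = (target − residual)·4.0·V
residual = 14.695·(0.01821 + 0.09011·e^(−0.04·22.0)) = 0.8168
sugar = (2.7 − 0.8168)·4.0·17.7

133.3279 g


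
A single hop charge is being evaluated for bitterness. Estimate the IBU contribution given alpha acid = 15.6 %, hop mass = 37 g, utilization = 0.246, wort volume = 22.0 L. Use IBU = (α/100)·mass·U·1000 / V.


IBU = (15.6/100)·37·0.246·1000 / 22.0

64.5415 IBU


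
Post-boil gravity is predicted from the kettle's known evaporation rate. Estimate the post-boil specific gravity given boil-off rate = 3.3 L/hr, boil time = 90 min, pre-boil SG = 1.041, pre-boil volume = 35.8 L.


V_post = V_pre − rate·(t/60);  SG_post = 1 + (SG_pre−1)·V_pre/V_post
V_post = 35.8 − 3.3·(90/60) = 30.8500
SG_post = 1 + (1.041 − 1)·35.8/30.8500

1.0476


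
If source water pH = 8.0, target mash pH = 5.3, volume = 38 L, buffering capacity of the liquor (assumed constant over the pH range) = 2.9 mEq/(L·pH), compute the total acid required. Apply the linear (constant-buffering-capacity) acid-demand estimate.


acid = buffering capacity · (pH_source − pH_target) · V
acid = 2.9 · (8.0 − 5.3) · 38

297.5400 mEq


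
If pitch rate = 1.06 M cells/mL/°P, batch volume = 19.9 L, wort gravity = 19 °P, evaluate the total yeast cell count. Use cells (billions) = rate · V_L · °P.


cells = 1.06 · 19.9 · 19

400.7860 billion cells


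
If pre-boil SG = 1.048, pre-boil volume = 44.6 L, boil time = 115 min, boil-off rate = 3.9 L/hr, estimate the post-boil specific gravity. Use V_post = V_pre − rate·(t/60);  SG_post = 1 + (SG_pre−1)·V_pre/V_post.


V_post = 44.6 − 3.9·(115/60) = 37.1250
SG_post = 1 + (1.048 − 1)·44.6/37.1250

1.0577


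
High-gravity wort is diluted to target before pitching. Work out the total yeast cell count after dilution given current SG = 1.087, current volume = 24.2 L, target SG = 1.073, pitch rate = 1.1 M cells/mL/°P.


V_w = V·((SG_c−1)/(SG_t−1)−1);  °P = 259 − 259/SG_t;  cells = rate·(V+V_w)·°P
V_w = 24.2·((1.087−1)/(1.073−1)−1) = 4.6411
V_final = 24.2 + 4.6411 = 28.8411
°P = 259 − 259/1.073 = 17.6207
cells = 1.1·28.8411·17.6207

559.0200 billion cells


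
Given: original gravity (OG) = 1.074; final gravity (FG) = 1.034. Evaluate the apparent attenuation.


AA = (OG − FG)/(OG − 1) · 100
AA = (1.074 − 1.034)/(1.074 − 1) · 100

54.0541 %


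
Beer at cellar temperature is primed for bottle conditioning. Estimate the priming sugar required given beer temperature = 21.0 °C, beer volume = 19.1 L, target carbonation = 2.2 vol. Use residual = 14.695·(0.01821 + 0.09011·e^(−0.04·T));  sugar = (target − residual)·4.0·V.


residual = 14.695·(0.01821 + 0.09011·e^(−0.04·21.0)) = 0.8393
sugar = (2.2 − 0.8393)·4.0·19.1

103.9611 g


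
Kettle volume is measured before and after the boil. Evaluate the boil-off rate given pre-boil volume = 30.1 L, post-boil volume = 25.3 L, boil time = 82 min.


rate = (V_pre − V_post) / (t_min/60)
rate = (30.1 − 25.3) / (82/60)

3.5122 L/hr


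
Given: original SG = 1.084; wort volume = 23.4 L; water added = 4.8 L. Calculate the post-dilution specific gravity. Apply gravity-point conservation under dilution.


SG_new = 1 + (SG_old − 1)·V_old/(V_old + V_water)
pts = (1.084 − 1)·1000·23.4/(23.4 + 4.8) = 69.7021
SG_new = 1 + 69.7021/1000

1.0697


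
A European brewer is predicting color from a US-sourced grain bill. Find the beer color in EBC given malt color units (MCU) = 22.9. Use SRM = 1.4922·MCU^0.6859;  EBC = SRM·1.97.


SRM = 1.4922·22.9^0.6859 = 12.7802
EBC = 12.7802·1.97

25.1770 EBC


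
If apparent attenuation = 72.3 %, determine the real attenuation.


RA = AA · 0.8192
RA = 72.3 · 0.8192

59.2282 %


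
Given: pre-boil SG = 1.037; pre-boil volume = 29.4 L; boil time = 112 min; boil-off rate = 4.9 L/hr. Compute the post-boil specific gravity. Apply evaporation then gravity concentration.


V_post = V_pre − rate·(t/60);  SG_post = 1 + (SG_pre−1)·V_pre/V_post
V_post = 29.4 − 4.9·(112/60) = 20.2533
SG_post = 1 + (1.037 − 1)·29.4/20.2533

1.0537


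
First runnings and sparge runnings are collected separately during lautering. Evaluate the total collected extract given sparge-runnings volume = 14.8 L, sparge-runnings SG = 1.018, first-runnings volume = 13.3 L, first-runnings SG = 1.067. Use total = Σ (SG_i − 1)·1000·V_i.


first = (1.067 − 1)·1000·13.3 = 891.1000
sparge = (1.018 − 1)·1000·14.8 = 266.4000
total = 891.1000 + 266.4000

1157.5000 gravity·L


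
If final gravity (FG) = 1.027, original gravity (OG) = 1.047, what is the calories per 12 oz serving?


ABW = (OG−FG)·131.25·0.79/FG;  °P = 259 − 259/SG (for OG→OE and FG→AE);  RE = 0.1808·OE + 0.8192·AE;  Cal = (6.9·ABW + 4·(RE−0.1))·FG·3.55
ABW = (1.047 − 1.027)·131.25·0.79/1.027 = 2.0192
OE = 259 − 259/1.047 = 11.6266 °P
AE = 259 − 259/1.027 = 6.8092 °P
RE = 0.1808·11.6266 + 0.8192·6.8092 = 7.6801 °P
Cal = (6.9·2.0192 + 4·(7.6801−0.1))·1.027·3.55

161.3407 kcal


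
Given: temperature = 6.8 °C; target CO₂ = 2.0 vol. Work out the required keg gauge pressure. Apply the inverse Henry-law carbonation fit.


psi = vols/(0.01821 + 0.09011·e^(−0.04·T)) − 14.695
psi = 2.0/(0.01821 + 0.09011·e^(−0.04·6.8)) − 14.695

8.3304 psi


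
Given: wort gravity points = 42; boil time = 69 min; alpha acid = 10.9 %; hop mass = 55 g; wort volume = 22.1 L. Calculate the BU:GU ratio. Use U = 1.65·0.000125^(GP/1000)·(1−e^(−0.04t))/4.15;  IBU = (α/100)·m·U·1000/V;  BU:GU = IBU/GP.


U = 1.65·0.000125^(42/1000)·(1−e^(−0.04·69))/4.15 = 0.2553
IBU = (10.9/100)·55·0.2553·1000/22.1 = 69.2640
BU:GU = 69.2640/42

1.6491


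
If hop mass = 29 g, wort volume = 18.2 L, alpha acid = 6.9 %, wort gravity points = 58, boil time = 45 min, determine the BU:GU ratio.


U = 1.65·0.000125^(GP/1000)·(1−e^(−0.04t))/4.15;  IBU = (α/100)·m·U·1000/V;  BU:GU = IBU/GP
U = 1.65·0.000125^(58/1000)·(1−e^(−0.04·45))/4.15 = 0.1971
IBU = (6.9/100)·29·0.1971·1000/18.2 = 21.6652
BU:GU = 21.6652/58

0.3735


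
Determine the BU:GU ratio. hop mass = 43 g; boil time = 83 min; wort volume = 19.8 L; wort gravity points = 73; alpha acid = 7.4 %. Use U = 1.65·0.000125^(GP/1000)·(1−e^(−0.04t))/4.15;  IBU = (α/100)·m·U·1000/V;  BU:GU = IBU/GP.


U = 1.65·0.000125^(73/1000)·(1−e^(−0.04·83))/4.15 = 0.1988
IBU = (7.4/100)·43·0.1988·1000/19.8 = 31.9561
BU:GU = 31.9561/73

0.4378


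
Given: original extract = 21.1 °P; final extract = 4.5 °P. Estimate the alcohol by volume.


SG = 259/(259 − P);  ABV = (OG − FG)·131.25
OG = 259/(259 − 21.1) = 1.0887
FG = 259/(259 − 4.5) = 1.0177
ABV = (1.0887 − 1.0177)·131.25

9.3202 % ABV


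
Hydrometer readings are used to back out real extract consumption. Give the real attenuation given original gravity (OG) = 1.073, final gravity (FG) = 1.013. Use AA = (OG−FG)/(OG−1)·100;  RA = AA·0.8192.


AA = (1.073 − 1.013)/(1.073 − 1)·100 = 82.1918
RA = 82.1918·0.8192

67.3315 %


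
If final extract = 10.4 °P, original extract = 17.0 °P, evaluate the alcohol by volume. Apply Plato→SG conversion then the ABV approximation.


SG = 259/(259 − P);  ABV = (OG − FG)·131.25
OG = 259/(259 − 17.0) = 1.0702
FG = 259/(259 − 10.4) = 1.0418
ABV = (1.0702 − 1.0418)·131.25

3.7293 % ABV


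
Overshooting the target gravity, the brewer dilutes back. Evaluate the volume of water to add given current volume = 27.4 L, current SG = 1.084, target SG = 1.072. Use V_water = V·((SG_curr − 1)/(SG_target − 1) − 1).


V_water = 27.4·((1.084 − 1)/(1.072 − 1) − 1)

4.5667 L


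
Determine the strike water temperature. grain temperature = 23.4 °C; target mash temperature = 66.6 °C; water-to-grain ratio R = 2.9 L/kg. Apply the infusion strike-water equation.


T_strike = (0.41/R)·(T_mash − T_grain) + T_mash
T_strike = (0.41/2.9)·(66.6 − 23.4) + 66.6

72.7076 °C


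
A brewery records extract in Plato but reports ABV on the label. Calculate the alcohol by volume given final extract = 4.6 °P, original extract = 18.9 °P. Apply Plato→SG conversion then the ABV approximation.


SG = 259/(259 − P);  ABV = (OG − FG)·131.25
OG = 259/(259 − 18.9) = 1.0787
FG = 259/(259 − 4.6) = 1.0181
ABV = (1.0787 − 1.0181)·131.25

7.9584 % ABV


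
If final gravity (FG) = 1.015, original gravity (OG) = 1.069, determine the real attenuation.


AA = (OG−FG)/(OG−1)·100;  RA = AA·0.8192
AA = (1.069 − 1.015)/(1.069 − 1)·100 = 78.2609
RA = 78.2609·0.8192

64.1113 %


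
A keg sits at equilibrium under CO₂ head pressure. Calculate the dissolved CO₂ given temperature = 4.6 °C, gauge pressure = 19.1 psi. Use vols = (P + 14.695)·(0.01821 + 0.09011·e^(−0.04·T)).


vols = (19.1 + 14.695)·(0.01821 + 0.09011·e^(−0.04·4.6))

3.1489 volumes


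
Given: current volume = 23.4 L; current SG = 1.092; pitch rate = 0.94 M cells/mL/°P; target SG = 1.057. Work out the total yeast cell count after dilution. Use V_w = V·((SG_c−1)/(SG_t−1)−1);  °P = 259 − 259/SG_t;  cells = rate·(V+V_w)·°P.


V_w = 23.4·((1.092−1)/(1.057−1)−1) = 14.3684
V_final = 23.4 + 14.3684 = 37.7684
°P = 259 − 259/1.057 = 13.9669
cells = 0.94·37.7684·13.9669

495.8568 billion cells


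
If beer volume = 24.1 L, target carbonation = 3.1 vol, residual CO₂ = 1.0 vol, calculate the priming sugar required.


sugar = (target − residual)·4.0·V
sugar = (3.1 − 1.0)·4.0·24.1

202.4400 g


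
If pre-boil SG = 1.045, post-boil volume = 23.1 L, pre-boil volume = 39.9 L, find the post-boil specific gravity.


SG_post = 1 + (SG_pre − 1)·V_pre/V_post
pts_pre = (1.045 − 1)·1000 = 45.0000
pts_post = 45.0000·39.9/23.1 = 77.7273
SG_post = 1 + 77.7273/1000

1.0777


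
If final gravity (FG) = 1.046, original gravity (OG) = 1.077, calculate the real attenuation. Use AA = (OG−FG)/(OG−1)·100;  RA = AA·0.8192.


AA = (1.077 − 1.046)/(1.077 − 1)·100 = 40.2597
RA = 40.2597·0.8192

32.9808 %
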